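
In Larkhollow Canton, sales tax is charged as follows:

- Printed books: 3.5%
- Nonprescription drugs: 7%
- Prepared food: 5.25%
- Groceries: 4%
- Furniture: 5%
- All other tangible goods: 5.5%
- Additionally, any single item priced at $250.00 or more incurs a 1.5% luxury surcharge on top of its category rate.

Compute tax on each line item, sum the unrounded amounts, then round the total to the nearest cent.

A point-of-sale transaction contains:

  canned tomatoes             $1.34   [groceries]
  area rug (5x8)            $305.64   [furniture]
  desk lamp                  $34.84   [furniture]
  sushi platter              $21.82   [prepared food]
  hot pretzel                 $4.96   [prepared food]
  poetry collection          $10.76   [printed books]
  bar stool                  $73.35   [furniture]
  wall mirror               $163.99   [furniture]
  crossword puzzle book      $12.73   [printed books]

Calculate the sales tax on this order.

$35.76

Canned tomatoes $1.34: groceries → 4% → $0.0536
Area rug (5x8) $305.64: furniture → 5% + 1.5% surcharge = 6.5% → $19.8666
Desk lamp $34.84: furniture → 5% → $1.742
Sushi platter $21.82: prepared food → 5.25% → $1.14555
Hot pretzel $4.96: prepared food → 5.25% → $0.2604
Poetry collection $10.76: printed books → 3.5% → $0.3766
Bar stool $73.35: furniture → 5% → $3.6675
Wall mirror $163.99: furniture → 5% → $8.1995
Crossword puzzle book $12.73: printed books → 3.5% → $0.44555
Unrounded tax sum = $35.7573 → $35.76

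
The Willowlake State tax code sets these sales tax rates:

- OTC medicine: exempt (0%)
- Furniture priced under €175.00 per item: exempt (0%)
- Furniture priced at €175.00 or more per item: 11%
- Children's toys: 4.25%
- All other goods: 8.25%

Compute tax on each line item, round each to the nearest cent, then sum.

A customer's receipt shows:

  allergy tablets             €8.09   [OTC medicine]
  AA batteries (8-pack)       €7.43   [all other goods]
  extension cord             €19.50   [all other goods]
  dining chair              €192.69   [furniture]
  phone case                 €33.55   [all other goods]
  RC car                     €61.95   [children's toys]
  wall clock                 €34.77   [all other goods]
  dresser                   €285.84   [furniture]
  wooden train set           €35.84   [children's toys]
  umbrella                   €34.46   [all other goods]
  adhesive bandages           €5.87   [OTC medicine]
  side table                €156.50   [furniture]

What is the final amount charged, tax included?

Allergy tablets €8.09: OTC medicine → 0% → €0.00
AA batteries (8-pack) €7.43: all other goods → 8.25% → €0.61
Extension cord €19.50: all other goods → 8.25% → €1.61
Dining chair €192.69: furniture, €175.00 or more → 11% → €21.20
Phone case €33.55: all other goods → 8.25% → €2.77
RC car €61.95: children's toys → 4.25% → €2.63
Wall clock €34.77: all other goods → 8.25% → €2.87
Dresser €285.84: furniture, €175.00 or more → 11% → €31.44
Wooden train set €35.84: children's toys → 4.25% → €1.52
Umbrella €34.46: all other goods → 8.25% → €2.84
Adhesive bandages €5.87: OTC medicine → 0% → €0.00
Side table €156.50: furniture, under €175.00 → 0% → €0.00
Subtotal = €876.49; tax = €67.49; total due = €943.98

€943.98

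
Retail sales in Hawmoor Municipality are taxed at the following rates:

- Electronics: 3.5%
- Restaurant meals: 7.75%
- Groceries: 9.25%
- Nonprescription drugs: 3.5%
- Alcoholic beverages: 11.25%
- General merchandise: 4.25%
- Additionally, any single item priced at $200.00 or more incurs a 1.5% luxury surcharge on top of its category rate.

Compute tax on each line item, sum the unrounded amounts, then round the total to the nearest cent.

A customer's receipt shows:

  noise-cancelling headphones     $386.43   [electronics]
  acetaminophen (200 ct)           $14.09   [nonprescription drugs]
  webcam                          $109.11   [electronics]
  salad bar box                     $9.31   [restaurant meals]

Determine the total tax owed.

Noise-cancelling headphones $386.43: electronics → 3.5% + 1.5% surcharge = 5% → $19.3215
Acetaminophen (200 ct) $14.09: nonprescription drugs → 3.5% → $0.49315
Webcam $109.11: electronics → 3.5% → $3.81885
Salad bar box $9.31: restaurant meals → 7.75% → $0.721525
Unrounded tax sum = $24.355025 → $24.36

$24.36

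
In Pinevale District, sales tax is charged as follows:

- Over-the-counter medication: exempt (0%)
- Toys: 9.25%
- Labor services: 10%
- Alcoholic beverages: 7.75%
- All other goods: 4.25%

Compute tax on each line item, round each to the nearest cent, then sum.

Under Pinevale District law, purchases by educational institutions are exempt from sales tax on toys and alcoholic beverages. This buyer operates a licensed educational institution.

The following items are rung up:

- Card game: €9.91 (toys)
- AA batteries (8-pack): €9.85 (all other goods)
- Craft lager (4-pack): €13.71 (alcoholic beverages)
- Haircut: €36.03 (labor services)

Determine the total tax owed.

€4.02

Card game €9.91: toys, buyer-exempt → 0% → €0.00
AA batteries (8-pack) €9.85: all other goods → 4.25% → €0.42
Craft lager (4-pack) €13.71: alcoholic beverages, buyer-exempt → 0% → €0.00
Haircut €36.03: labor services → 10% → €3.60
Total tax = €0.42 + €3.60 = €4.02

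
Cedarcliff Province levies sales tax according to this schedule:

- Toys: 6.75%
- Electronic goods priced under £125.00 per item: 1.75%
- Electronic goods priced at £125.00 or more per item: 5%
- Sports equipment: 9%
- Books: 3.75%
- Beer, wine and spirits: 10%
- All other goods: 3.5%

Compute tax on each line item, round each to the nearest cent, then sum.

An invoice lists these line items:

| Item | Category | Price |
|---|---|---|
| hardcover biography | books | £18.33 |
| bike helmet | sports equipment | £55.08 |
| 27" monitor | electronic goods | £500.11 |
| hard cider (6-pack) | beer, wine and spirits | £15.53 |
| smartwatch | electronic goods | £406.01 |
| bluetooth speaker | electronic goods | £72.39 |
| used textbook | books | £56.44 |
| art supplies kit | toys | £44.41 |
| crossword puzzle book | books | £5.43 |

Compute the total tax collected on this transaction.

£59.10

Hardcover biography £18.33: books → 3.75% → £0.69
Bike helmet £55.08: sports equipment → 9% → £4.96
27" monitor £500.11: electronic goods, £125.00 or more → 5% → £25.01
Hard cider (6-pack) £15.53: beer, wine and spirits → 10% → £1.55
Smartwatch £406.01: electronic goods, £125.00 or more → 5% → £20.30
Bluetooth speaker £72.39: electronic goods, under £125.00 → 1.75% → £1.27
Used textbook £56.44: books → 3.75% → £2.12
Art supplies kit £44.41: toys → 6.75% → £3.00
Crossword puzzle book £5.43: books → 3.75% → £0.20
Total tax = £0.69 + £4.96 + £25.01 + £1.55 + £20.30 + £1.27 + £2.12 + £3.00 + £0.20 = £59.10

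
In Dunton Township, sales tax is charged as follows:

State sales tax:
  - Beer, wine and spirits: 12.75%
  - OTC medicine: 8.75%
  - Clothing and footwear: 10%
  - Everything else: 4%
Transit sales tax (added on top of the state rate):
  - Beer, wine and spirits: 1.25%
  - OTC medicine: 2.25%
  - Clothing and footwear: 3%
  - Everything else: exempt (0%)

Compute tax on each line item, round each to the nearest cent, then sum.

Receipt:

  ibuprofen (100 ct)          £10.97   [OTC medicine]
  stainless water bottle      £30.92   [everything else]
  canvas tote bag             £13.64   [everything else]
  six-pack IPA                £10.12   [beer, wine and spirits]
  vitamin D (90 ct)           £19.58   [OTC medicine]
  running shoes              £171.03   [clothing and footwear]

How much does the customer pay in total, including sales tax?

Ibuprofen (100 ct) £10.97: OTC medicine → 8.75% + 2.25% transit = 11% → £1.21
Stainless water bottle £30.92: everything else → 4% + 0% transit = 4% → £1.24
Canvas tote bag £13.64: everything else → 4% + 0% transit = 4% → £0.55
Six-pack IPA £10.12: beer, wine and spirits → 12.75% + 1.25% transit = 14% → £1.42
Vitamin D (90 ct) £19.58: OTC medicine → 8.75% + 2.25% transit = 11% → £2.15
Running shoes £171.03: clothing and footwear → 10% + 3% transit = 13% → £22.23
Subtotal = £256.26; tax = £28.80; total due = £285.06

£285.06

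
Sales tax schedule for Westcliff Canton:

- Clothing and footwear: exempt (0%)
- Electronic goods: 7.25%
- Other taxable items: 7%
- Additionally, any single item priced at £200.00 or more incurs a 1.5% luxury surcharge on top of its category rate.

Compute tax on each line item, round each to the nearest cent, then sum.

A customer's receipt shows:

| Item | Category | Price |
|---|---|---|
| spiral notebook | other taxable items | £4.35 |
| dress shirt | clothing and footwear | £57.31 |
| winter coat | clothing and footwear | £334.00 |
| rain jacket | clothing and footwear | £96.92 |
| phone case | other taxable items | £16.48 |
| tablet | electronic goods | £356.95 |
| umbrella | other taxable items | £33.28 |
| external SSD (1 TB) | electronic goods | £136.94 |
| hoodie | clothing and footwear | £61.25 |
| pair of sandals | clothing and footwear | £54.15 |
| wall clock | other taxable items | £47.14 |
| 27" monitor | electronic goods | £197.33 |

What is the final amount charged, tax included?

Spiral notebook £4.35: other taxable items → 7% → £0.30
Dress shirt £57.31: clothing and footwear → 0% → £0.00
Winter coat £334.00: clothing and footwear → 0% + 1.5% surcharge = 1.5% → £5.01
Rain jacket £96.92: clothing and footwear → 0% → £0.00
Phone case £16.48: other taxable items → 7% → £1.15
Tablet £356.95: electronic goods → 7.25% + 1.5% surcharge = 8.75% → £31.23
Umbrella £33.28: other taxable items → 7% → £2.33
External SSD (1 TB) £136.94: electronic goods → 7.25% → £9.93
Hoodie £61.25: clothing and footwear → 0% → £0.00
Pair of sandals £54.15: clothing and footwear → 0% → £0.00
Wall clock £47.14: other taxable items → 7% → £3.30
27" monitor £197.33: electronic goods → 7.25% → £14.31
Subtotal = £1396.10; tax = £67.56; total due = £1463.66

£1463.66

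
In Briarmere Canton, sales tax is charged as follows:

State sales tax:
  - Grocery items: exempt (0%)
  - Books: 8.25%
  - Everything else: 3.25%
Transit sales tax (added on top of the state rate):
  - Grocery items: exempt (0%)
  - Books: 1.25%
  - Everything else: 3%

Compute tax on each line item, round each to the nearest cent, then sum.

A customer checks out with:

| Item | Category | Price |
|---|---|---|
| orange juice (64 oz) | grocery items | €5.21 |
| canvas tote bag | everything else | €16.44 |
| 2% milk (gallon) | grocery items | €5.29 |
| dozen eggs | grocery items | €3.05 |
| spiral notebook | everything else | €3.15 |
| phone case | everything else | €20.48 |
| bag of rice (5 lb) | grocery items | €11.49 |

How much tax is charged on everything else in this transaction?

€2.51

Canvas tote bag €16.44: everything else → 3.25% + 3% transit = 6.25% → €1.03
Spiral notebook €3.15: everything else → 3.25% + 3% transit = 6.25% → €0.20
Phone case €20.48: everything else → 3.25% + 3% transit = 6.25% → €1.28
Tax on everything else = €1.03 + €0.20 + €1.28 = €2.51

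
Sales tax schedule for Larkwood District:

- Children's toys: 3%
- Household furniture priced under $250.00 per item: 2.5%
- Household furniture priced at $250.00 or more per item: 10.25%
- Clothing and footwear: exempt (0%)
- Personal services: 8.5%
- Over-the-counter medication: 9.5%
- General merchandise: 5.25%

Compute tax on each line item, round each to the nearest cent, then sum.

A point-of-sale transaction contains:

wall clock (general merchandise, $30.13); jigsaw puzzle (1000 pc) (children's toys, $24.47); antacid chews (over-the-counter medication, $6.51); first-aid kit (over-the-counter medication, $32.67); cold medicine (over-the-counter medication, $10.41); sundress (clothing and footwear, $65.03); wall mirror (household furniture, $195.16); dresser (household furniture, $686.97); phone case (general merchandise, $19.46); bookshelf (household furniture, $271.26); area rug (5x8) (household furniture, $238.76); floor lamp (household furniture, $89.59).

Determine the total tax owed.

$119.34

Wall clock $30.13: general merchandise → 5.25% → $1.58
Jigsaw puzzle (1000 pc) $24.47: children's toys → 3% → $0.73
Antacid chews $6.51: over-the-counter medication → 9.5% → $0.62
First-aid kit $32.67: over-the-counter medication → 9.5% → $3.10
Cold medicine $10.41: over-the-counter medication → 9.5% → $0.99
Sundress $65.03: clothing and footwear → 0% → $0.00
Wall mirror $195.16: household furniture, under $250.00 → 2.5% → $4.88
Dresser $686.97: household furniture, $250.00 or more → 10.25% → $70.41
Phone case $19.46: general merchandise → 5.25% → $1.02
Bookshelf $271.26: household furniture, $250.00 or more → 10.25% → $27.80
Area rug (5x8) $238.76: household furniture, under $250.00 → 2.5% → $5.97
Floor lamp $89.59: household furniture, under $250.00 → 2.5% → $2.24
Total tax = $1.58 + $0.73 + $0.62 + $3.10 + $0.99 + $4.88 + $70.41 + $1.02 + $27.80 + $5.97 + $2.24 = $119.34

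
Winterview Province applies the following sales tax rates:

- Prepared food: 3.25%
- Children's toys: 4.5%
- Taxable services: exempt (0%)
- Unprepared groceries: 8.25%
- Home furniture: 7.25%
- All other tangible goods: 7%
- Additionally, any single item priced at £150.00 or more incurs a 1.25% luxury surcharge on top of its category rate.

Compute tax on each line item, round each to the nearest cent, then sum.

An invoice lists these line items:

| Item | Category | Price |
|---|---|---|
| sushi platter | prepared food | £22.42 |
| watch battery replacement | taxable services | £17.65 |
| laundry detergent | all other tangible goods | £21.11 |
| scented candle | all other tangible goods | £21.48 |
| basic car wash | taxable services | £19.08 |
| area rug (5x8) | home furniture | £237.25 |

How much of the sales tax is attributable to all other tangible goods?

Laundry detergent £21.11: all other tangible goods → 7% → £1.48
Scented candle £21.48: all other tangible goods → 7% → £1.50
Tax on all other tangible goods = £1.48 + £1.50 = £2.98

£2.98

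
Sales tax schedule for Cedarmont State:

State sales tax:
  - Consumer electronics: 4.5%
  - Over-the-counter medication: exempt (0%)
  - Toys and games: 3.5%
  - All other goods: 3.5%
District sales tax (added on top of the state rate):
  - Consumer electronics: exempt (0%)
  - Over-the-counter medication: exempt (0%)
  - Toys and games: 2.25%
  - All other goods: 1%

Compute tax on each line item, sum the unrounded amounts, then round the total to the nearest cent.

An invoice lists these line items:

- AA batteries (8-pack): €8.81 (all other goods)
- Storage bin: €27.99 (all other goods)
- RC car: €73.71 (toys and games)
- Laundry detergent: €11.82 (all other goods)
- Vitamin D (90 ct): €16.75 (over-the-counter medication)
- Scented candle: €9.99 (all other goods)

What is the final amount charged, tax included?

€155.95

AA batteries (8-pack) €8.81: all other goods → 3.5% + 1% district = 4.5% → €0.39645
Storage bin €27.99: all other goods → 3.5% + 1% district = 4.5% → €1.25955
RC car €73.71: toys and games → 3.5% + 2.25% district = 5.75% → €4.238325
Laundry detergent €11.82: all other goods → 3.5% + 1% district = 4.5% → €0.5319
Vitamin D (90 ct) €16.75: over-the-counter medication → 0% + 0% district = 0% → €0.00
Scented candle €9.99: all other goods → 3.5% + 1% district = 4.5% → €0.44955
Subtotal = €149.07; unrounded tax = €6.875775 → €6.88; total due = €155.95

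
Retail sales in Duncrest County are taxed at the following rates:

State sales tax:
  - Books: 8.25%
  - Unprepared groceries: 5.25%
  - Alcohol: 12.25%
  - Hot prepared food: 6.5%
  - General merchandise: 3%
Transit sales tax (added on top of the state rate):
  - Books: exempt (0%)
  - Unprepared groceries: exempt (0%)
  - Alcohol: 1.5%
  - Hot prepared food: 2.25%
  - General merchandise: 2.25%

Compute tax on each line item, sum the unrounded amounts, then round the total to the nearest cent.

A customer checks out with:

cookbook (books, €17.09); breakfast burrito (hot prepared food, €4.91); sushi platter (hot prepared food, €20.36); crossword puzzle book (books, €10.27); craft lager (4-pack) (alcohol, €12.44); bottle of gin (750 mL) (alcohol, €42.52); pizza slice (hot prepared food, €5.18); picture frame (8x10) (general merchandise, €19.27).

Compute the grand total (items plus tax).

€145.53

Cookbook €17.09: books → 8.25% + 0% transit = 8.25% → €1.409925
Breakfast burrito €4.91: hot prepared food → 6.5% + 2.25% transit = 8.75% → €0.429625
Sushi platter €20.36: hot prepared food → 6.5% + 2.25% transit = 8.75% → €1.7815
Crossword puzzle book €10.27: books → 8.25% + 0% transit = 8.25% → €0.847275
Craft lager (4-pack) €12.44: alcohol → 12.25% + 1.5% transit = 13.75% → €1.7105
Bottle of gin (750 mL) €42.52: alcohol → 12.25% + 1.5% transit = 13.75% → €5.8465
Pizza slice €5.18: hot prepared food → 6.5% + 2.25% transit = 8.75% → €0.45325
Picture frame (8x10) €19.27: general merchandise → 3% + 2.25% transit = 5.25% → €1.011675
Subtotal = €132.04; unrounded tax = €13.49025 → €13.49; total due = €145.53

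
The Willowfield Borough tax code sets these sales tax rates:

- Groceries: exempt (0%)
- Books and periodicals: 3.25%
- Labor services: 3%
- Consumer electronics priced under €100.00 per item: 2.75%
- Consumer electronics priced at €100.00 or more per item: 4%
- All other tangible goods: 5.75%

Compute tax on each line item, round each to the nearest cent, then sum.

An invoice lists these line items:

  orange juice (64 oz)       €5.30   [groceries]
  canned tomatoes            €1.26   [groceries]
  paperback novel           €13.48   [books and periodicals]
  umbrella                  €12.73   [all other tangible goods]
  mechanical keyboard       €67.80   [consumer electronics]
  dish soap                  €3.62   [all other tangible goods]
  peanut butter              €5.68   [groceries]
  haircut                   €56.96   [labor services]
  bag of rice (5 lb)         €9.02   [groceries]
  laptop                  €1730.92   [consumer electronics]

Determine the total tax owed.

€74.19

Orange juice (64 oz) €5.30: groceries → 0% → €0.00
Canned tomatoes €1.26: groceries → 0% → €0.00
Paperback novel €13.48: books and periodicals → 3.25% → €0.44
Umbrella €12.73: all other tangible goods → 5.75% → €0.73
Mechanical keyboard €67.80: consumer electronics, under €100.00 → 2.75% → €1.86
Dish soap €3.62: all other tangible goods → 5.75% → €0.21
Peanut butter €5.68: groceries → 0% → €0.00
Haircut €56.96: labor services → 3% → €1.71
Bag of rice (5 lb) €9.02: groceries → 0% → €0.00
Laptop €1730.92: consumer electronics, €100.00 or more → 4% → €69.24
Total tax = €0.44 + €0.73 + €1.86 + €0.21 + €1.71 + €69.24 = €74.19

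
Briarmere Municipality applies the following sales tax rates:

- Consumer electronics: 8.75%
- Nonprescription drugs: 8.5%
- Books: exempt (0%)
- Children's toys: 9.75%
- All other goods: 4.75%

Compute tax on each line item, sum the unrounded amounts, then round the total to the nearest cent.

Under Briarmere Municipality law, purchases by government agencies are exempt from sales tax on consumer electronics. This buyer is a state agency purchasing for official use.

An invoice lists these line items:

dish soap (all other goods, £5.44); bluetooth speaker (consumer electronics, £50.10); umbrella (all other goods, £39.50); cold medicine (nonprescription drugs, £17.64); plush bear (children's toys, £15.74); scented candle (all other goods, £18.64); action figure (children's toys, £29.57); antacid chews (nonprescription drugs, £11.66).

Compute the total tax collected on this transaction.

Dish soap £5.44: all other goods → 4.75% → £0.2584
Bluetooth speaker £50.10: consumer electronics, buyer-exempt → 0% → £0.00
Umbrella £39.50: all other goods → 4.75% → £1.87625
Cold medicine £17.64: nonprescription drugs → 8.5% → £1.4994
Plush bear £15.74: children's toys → 9.75% → £1.53465
Scented candle £18.64: all other goods → 4.75% → £0.8854
Action figure £29.57: children's toys → 9.75% → £2.883075
Antacid chews £11.66: nonprescription drugs → 8.5% → £0.9911
Unrounded tax sum = £9.928275 → £9.93

£9.93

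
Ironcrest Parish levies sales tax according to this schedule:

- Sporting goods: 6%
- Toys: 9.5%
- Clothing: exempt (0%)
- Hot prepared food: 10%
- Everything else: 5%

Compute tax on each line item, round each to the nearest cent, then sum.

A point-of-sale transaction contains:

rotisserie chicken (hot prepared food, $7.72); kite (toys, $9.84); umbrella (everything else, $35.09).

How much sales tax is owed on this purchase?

Rotisserie chicken $7.72: hot prepared food → 10% → $0.77
Kite $9.84: toys → 9.5% → $0.93
Umbrella $35.09: everything else → 5% → $1.75
Total tax = $0.77 + $0.93 + $1.75 = $3.45

$3.45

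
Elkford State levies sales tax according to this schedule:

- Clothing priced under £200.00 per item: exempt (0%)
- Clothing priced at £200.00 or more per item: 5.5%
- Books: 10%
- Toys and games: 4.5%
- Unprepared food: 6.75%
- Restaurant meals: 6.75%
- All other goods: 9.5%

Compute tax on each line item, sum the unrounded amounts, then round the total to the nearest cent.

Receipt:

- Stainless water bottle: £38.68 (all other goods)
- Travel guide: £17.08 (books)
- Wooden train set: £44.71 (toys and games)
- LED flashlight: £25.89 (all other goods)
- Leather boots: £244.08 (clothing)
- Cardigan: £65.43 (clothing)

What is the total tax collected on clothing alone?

£13.42

Leather boots £244.08: clothing, £200.00 or more → 5.5% → £13.4244
Cardigan £65.43: clothing, under £200.00 → 0% → £0.00
Tax on clothing: unrounded sum = £13.4244 → £13.42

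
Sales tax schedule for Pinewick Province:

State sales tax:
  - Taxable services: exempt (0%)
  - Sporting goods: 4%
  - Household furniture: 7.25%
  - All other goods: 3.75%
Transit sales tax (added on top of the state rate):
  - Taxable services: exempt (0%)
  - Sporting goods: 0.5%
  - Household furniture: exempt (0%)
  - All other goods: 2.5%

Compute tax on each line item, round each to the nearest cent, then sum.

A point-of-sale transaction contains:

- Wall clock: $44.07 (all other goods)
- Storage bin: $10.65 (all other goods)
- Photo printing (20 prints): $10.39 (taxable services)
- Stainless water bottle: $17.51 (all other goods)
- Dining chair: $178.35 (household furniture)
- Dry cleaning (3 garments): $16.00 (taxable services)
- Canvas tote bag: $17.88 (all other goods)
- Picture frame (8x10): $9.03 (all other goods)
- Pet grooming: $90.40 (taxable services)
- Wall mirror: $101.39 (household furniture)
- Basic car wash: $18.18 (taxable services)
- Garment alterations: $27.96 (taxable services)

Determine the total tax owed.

$26.47

Wall clock $44.07: all other goods → 3.75% + 2.5% transit = 6.25% → $2.75
Storage bin $10.65: all other goods → 3.75% + 2.5% transit = 6.25% → $0.67
Photo printing (20 prints) $10.39: taxable services → 0% + 0% transit = 0% → $0.00
Stainless water bottle $17.51: all other goods → 3.75% + 2.5% transit = 6.25% → $1.09
Dining chair $178.35: household furniture → 7.25% + 0% transit = 7.25% → $12.93
Dry cleaning (3 garments) $16.00: taxable services → 0% + 0% transit = 0% → $0.00
Canvas tote bag $17.88: all other goods → 3.75% + 2.5% transit = 6.25% → $1.12
Picture frame (8x10) $9.03: all other goods → 3.75% + 2.5% transit = 6.25% → $0.56
Pet grooming $90.40: taxable services → 0% + 0% transit = 0% → $0.00
Wall mirror $101.39: household furniture → 7.25% + 0% transit = 7.25% → $7.35
Basic car wash $18.18: taxable services → 0% + 0% transit = 0% → $0.00
Garment alterations $27.96: taxable services → 0% + 0% transit = 0% → $0.00
Total tax = $2.75 + $0.67 + $1.09 + $12.93 + $1.12 + $0.56 + $7.35 = $26.47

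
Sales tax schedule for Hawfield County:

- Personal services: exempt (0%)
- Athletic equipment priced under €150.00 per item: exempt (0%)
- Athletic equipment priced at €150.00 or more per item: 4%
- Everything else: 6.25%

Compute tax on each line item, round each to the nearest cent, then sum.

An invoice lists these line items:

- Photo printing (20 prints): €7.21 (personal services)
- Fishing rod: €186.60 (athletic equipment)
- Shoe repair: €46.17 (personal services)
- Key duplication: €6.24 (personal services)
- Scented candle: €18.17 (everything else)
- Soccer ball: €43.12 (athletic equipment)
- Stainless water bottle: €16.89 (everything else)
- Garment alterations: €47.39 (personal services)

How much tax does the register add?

Photo printing (20 prints) €7.21: personal services → 0% → €0.00
Fishing rod €186.60: athletic equipment, €150.00 or more → 4% → €7.46
Shoe repair €46.17: personal services → 0% → €0.00
Key duplication €6.24: personal services → 0% → €0.00
Scented candle €18.17: everything else → 6.25% → €1.14
Soccer ball €43.12: athletic equipment, under €150.00 → 0% → €0.00
Stainless water bottle €16.89: everything else → 6.25% → €1.06
Garment alterations €47.39: personal services → 0% → €0.00
Total tax = €7.46 + €1.14 + €1.06 = €9.66

€9.66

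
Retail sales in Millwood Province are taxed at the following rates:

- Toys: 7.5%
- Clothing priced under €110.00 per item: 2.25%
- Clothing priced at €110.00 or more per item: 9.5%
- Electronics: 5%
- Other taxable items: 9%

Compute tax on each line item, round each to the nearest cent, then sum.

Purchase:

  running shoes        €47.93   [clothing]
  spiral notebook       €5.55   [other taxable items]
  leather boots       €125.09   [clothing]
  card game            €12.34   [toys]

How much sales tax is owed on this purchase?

Running shoes €47.93: clothing, under €110.00 → 2.25% → €1.08
Spiral notebook €5.55: other taxable items → 9% → €0.50
Leather boots €125.09: clothing, €110.00 or more → 9.5% → €11.88
Card game €12.34: toys → 7.5% → €0.93
Total tax = €1.08 + €0.50 + €11.88 + €0.93 = €14.39

€14.39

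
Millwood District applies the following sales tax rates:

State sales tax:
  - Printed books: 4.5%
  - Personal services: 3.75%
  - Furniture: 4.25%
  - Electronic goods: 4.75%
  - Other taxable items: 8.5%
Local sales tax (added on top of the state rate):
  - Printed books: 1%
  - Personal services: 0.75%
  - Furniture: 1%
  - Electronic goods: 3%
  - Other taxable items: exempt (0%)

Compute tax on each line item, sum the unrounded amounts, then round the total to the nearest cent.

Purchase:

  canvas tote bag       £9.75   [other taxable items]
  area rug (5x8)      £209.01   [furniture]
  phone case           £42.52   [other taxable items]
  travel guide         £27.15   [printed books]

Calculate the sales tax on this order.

Canvas tote bag £9.75: other taxable items → 8.5% + 0% local = 8.5% → £0.82875
Area rug (5x8) £209.01: furniture → 4.25% + 1% local = 5.25% → £10.973025
Phone case £42.52: other taxable items → 8.5% + 0% local = 8.5% → £3.6142
Travel guide £27.15: printed books → 4.5% + 1% local = 5.5% → £1.49325
Unrounded tax sum = £16.909225 → £16.91

£16.91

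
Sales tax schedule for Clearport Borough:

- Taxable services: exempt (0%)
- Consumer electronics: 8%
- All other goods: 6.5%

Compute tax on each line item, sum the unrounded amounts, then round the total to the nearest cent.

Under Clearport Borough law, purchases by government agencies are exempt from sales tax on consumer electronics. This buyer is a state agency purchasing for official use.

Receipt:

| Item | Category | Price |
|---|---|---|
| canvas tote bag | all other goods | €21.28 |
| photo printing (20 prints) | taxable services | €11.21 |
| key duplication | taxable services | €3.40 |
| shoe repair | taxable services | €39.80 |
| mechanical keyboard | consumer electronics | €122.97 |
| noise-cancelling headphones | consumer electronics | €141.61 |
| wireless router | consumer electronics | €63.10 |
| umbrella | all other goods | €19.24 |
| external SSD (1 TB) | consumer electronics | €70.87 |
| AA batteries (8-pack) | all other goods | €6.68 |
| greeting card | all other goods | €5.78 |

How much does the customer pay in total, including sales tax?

€509.38

Canvas tote bag €21.28: all other goods → 6.5% → €1.3832
Photo printing (20 prints) €11.21: taxable services → 0% → €0.00
Key duplication €3.40: taxable services → 0% → €0.00
Shoe repair €39.80: taxable services → 0% → €0.00
Mechanical keyboard €122.97: consumer electronics, buyer-exempt → 0% → €0.00
Noise-cancelling headphones €141.61: consumer electronics, buyer-exempt → 0% → €0.00
Wireless router €63.10: consumer electronics, buyer-exempt → 0% → €0.00
Umbrella €19.24: all other goods → 6.5% → €1.2506
External SSD (1 TB) €70.87: consumer electronics, buyer-exempt → 0% → €0.00
AA batteries (8-pack) €6.68: all other goods → 6.5% → €0.4342
Greeting card €5.78: all other goods → 6.5% → €0.3757
Subtotal = €505.94; unrounded tax = €3.4437 → €3.44; total due = €509.38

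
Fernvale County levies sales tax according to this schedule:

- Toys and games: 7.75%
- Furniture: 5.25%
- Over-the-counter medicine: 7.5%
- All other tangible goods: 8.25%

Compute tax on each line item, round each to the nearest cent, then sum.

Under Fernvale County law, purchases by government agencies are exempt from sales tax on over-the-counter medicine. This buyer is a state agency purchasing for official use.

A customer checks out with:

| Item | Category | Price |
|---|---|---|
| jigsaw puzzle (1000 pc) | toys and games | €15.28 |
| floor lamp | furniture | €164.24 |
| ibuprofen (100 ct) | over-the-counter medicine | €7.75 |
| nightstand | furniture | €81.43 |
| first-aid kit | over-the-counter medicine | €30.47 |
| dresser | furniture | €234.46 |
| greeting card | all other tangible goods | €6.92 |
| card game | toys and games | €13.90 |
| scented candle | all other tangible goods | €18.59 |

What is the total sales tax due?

€29.57

Jigsaw puzzle (1000 pc) €15.28: toys and games → 7.75% → €1.18
Floor lamp €164.24: furniture → 5.25% → €8.62
Ibuprofen (100 ct) €7.75: over-the-counter medicine, buyer-exempt → 0% → €0.00
Nightstand €81.43: furniture → 5.25% → €4.28
First-aid kit €30.47: over-the-counter medicine, buyer-exempt → 0% → €0.00
Dresser €234.46: furniture → 5.25% → €12.31
Greeting card €6.92: all other tangible goods → 8.25% → €0.57
Card game €13.90: toys and games → 7.75% → €1.08
Scented candle €18.59: all other tangible goods → 8.25% → €1.53
Total tax = €1.18 + €8.62 + €4.28 + €12.31 + €0.57 + €1.08 + €1.53 = €29.57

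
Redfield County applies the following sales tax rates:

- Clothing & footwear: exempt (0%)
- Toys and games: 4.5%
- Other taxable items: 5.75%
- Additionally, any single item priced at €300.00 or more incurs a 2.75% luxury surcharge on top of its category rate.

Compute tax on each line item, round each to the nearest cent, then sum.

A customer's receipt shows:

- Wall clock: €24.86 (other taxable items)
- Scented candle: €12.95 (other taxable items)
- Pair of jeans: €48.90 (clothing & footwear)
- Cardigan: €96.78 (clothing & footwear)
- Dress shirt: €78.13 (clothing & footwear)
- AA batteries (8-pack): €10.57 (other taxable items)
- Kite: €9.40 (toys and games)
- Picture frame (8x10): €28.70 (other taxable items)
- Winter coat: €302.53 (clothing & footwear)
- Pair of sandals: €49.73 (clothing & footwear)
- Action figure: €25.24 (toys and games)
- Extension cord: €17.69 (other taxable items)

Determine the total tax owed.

Wall clock €24.86: other taxable items → 5.75% → €1.43
Scented candle €12.95: other taxable items → 5.75% → €0.74
Pair of jeans €48.90: clothing & footwear → 0% → €0.00
Cardigan €96.78: clothing & footwear → 0% → €0.00
Dress shirt €78.13: clothing & footwear → 0% → €0.00
AA batteries (8-pack) €10.57: other taxable items → 5.75% → €0.61
Kite €9.40: toys and games → 4.5% → €0.42
Picture frame (8x10) €28.70: other taxable items → 5.75% → €1.65
Winter coat €302.53: clothing & footwear → 0% + 2.75% surcharge = 2.75% → €8.32
Pair of sandals €49.73: clothing & footwear → 0% → €0.00
Action figure €25.24: toys and games → 4.5% → €1.14
Extension cord €17.69: other taxable items → 5.75% → €1.02
Total tax = €1.43 + €0.74 + €0.61 + €0.42 + €1.65 + €8.32 + €1.14 + €1.02 = €15.33

€15.33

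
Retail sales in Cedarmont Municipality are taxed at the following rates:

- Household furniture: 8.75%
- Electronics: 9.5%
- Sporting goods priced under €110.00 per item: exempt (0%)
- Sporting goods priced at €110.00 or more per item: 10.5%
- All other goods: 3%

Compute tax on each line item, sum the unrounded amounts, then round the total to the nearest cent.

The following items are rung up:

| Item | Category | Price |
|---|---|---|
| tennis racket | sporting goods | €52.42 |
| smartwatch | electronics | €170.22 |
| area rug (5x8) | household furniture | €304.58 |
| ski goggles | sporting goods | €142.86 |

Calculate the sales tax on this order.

Tennis racket €52.42: sporting goods, under €110.00 → 0% → €0.00
Smartwatch €170.22: electronics → 9.5% → €16.1709
Area rug (5x8) €304.58: household furniture → 8.75% → €26.65075
Ski goggles €142.86: sporting goods, €110.00 or more → 10.5% → €15.0003
Unrounded tax sum = €57.82195 → €57.82

€57.82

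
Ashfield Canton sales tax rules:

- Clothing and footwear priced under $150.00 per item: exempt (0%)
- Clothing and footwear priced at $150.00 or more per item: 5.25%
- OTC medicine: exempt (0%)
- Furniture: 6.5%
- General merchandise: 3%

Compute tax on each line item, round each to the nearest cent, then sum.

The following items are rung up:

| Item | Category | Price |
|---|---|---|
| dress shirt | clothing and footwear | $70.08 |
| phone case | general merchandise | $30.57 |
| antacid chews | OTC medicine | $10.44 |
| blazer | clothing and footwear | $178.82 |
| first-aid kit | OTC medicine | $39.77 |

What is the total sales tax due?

$10.31

Dress shirt $70.08: clothing and footwear, under $150.00 → 0% → $0.00
Phone case $30.57: general merchandise → 3% → $0.92
Antacid chews $10.44: OTC medicine → 0% → $0.00
Blazer $178.82: clothing and footwear, $150.00 or more → 5.25% → $9.39
First-aid kit $39.77: OTC medicine → 0% → $0.00
Total tax = $0.92 + $9.39 = $10.31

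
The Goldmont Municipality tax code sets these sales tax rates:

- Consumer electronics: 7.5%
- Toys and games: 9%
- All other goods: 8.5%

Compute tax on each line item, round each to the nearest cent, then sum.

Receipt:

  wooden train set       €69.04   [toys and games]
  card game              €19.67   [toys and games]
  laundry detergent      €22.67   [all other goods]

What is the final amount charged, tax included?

Wooden train set €69.04: toys and games → 9% → €6.21
Card game €19.67: toys and games → 9% → €1.77
Laundry detergent €22.67: all other goods → 8.5% → €1.93
Subtotal = €111.38; tax = €9.91; total due = €121.29

€121.29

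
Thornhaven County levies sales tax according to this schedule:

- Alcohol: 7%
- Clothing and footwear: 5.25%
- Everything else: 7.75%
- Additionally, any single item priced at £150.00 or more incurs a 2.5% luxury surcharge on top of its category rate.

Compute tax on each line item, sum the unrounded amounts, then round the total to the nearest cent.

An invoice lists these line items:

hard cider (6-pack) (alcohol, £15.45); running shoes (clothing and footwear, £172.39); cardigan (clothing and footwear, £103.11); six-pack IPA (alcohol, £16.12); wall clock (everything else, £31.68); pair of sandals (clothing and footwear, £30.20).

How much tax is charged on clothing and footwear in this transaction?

Running shoes £172.39: clothing and footwear → 5.25% + 2.5% surcharge = 7.75% → £13.360225
Cardigan £103.11: clothing and footwear → 5.25% → £5.413275
Pair of sandals £30.20: clothing and footwear → 5.25% → £1.5855
Tax on clothing and footwear: unrounded sum = £20.359 → £20.36

£20.36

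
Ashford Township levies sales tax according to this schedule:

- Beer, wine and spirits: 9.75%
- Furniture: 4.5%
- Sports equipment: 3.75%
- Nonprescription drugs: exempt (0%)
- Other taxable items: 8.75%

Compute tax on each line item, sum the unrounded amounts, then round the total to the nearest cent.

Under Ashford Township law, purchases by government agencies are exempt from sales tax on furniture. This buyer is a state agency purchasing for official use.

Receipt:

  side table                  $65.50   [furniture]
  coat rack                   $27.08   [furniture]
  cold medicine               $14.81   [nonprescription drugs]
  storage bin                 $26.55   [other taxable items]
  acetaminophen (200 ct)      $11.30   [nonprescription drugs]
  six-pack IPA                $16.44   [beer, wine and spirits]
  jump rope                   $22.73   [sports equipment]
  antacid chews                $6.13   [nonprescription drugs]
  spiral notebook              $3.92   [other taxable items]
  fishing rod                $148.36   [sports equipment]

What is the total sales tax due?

Side table $65.50: furniture, buyer-exempt → 0% → $0.00
Coat rack $27.08: furniture, buyer-exempt → 0% → $0.00
Cold medicine $14.81: nonprescription drugs → 0% → $0.00
Storage bin $26.55: other taxable items → 8.75% → $2.323125
Acetaminophen (200 ct) $11.30: nonprescription drugs → 0% → $0.00
Six-pack IPA $16.44: beer, wine and spirits → 9.75% → $1.6029
Jump rope $22.73: sports equipment → 3.75% → $0.852375
Antacid chews $6.13: nonprescription drugs → 0% → $0.00
Spiral notebook $3.92: other taxable items → 8.75% → $0.343
Fishing rod $148.36: sports equipment → 3.75% → $5.5635
Unrounded tax sum = $10.6849 → $10.68

$10.68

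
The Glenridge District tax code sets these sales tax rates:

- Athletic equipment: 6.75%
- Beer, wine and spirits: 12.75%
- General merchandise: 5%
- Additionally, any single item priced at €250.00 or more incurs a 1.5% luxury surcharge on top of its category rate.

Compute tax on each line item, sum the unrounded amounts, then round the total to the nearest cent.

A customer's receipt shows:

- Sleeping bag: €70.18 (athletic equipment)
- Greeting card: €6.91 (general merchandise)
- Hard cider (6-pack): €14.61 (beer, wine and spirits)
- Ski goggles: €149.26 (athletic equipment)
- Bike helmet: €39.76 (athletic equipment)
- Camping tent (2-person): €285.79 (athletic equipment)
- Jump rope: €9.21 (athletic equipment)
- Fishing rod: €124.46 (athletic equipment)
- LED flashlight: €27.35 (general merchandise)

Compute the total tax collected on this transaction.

Sleeping bag €70.18: athletic equipment → 6.75% → €4.73715
Greeting card €6.91: general merchandise → 5% → €0.3455
Hard cider (6-pack) €14.61: beer, wine and spirits → 12.75% → €1.862775
Ski goggles €149.26: athletic equipment → 6.75% → €10.07505
Bike helmet €39.76: athletic equipment → 6.75% → €2.6838
Camping tent (2-person) €285.79: athletic equipment → 6.75% + 1.5% surcharge = 8.25% → €23.577675
Jump rope €9.21: athletic equipment → 6.75% → €0.621675
Fishing rod €124.46: athletic equipment → 6.75% → €8.40105
LED flashlight €27.35: general merchandise → 5% → €1.3675
Unrounded tax sum = €53.672175 → €53.67

€53.67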